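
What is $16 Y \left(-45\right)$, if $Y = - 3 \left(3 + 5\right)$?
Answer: $17280$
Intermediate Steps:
$Y = -24$ ($Y = \left(-3\right) 8 = -24$)
$16 Y \left(-45\right) = 16 \left(-24\right) \left(-45\right) = \left(-384\right) \left(-45\right) = 17280$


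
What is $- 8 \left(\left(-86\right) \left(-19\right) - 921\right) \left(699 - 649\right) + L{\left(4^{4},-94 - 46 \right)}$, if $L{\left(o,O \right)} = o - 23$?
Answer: $-284967$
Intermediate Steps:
$L{\left(o,O \right)} = -23 + o$
$- 8 \left(\left(-86\right) \left(-19\right) - 921\right) \left(699 - 649\right) + L{\left(4^{4},-94 - 46 \right)} = - 8 \left(\left(-86\right) \left(-19\right) - 921\right) \left(699 - 649\right) - \left(23 - 4^{4}\right) = - 8 \left(1634 - 921\right) 50 + \left(-23 + 256\right) = - 8 \cdot 713 \cdot 50 + 233 = \left(-8\right) 35650 + 233 = -285200 + 233 = -284967$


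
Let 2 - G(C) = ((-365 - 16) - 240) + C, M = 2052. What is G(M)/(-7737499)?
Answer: 1429/7737499 ≈ 0.00018468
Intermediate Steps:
G(C) = 623 - C (G(C) = 2 - (((-365 - 16) - 240) + C) = 2 - ((-381 - 240) + C) = 2 - (-621 + C) = 2 + (621 - C) = 623 - C)
G(M)/(-7737499) = (623 - 1*2052)/(-7737499) = (623 - 2052)*(-1/7737499) = -1429*(-1/7737499) = 1429/7737499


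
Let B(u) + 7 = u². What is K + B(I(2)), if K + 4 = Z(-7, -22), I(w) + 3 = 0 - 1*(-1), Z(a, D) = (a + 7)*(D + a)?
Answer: -7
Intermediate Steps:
Z(a, D) = (7 + a)*(D + a)
I(w) = -2 (I(w) = -3 + (0 - 1*(-1)) = -3 + (0 + 1) = -3 + 1 = -2)
K = -4 (K = -4 + ((-7)² + 7*(-22) + 7*(-7) - 22*(-7)) = -4 + (49 - 154 - 49 + 154) = -4 + 0 = -4)
B(u) = -7 + u²
K + B(I(2)) = -4 + (-7 + (-2)²) = -4 + (-7 + 4) = -4 - 3 = -7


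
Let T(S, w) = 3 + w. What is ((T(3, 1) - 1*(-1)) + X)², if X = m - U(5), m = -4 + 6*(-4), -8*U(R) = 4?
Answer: 2025/4 ≈ 506.25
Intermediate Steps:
U(R) = -½ (U(R) = -⅛*4 = -½)
m = -28 (m = -4 - 24 = -28)
X = -55/2 (X = -28 - 1*(-½) = -28 + ½ = -55/2 ≈ -27.500)
((T(3, 1) - 1*(-1)) + X)² = (((3 + 1) - 1*(-1)) - 55/2)² = ((4 + 1) - 55/2)² = (5 - 55/2)² = (-45/2)² = 2025/4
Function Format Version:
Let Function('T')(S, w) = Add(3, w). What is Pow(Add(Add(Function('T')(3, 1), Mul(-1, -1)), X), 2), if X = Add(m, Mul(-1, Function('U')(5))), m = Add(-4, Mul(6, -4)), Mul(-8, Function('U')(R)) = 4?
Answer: Rational(2025, 4) ≈ 506.25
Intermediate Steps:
Function('U')(R) = Rational(-1, 2) (Function('U')(R) = Mul(Rational(-1, 8), 4) = Rational(-1, 2))
m = -28 (m = Add(-4, -24) = -28)
X = Rational(-55, 2) (X = Add(-28, Mul(-1, Rational(-1, 2))) = Add(-28, Rational(1, 2)) = Rational(-55, 2) ≈ -27.500)
Pow(Add(Add(Function('T')(3, 1), Mul(-1, -1)), X), 2) = Pow(Add(Add(Add(3, 1), Mul(-1, -1)), Rational(-55, 2)), 2) = Pow(Add(Add(4, 1), Rational(-55, 2)), 2) = Pow(Add(5, Rational(-55, 2)), 2) = Pow(Rational(-45, 2), 2) = Rational(2025, 4)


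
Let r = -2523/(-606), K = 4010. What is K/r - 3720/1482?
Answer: 199553520/207727 ≈ 960.65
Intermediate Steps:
r = 841/202 (r = -2523*(-1/606) = 841/202 ≈ 4.1634)
K/r - 3720/1482 = 4010/(841/202) - 3720/1482 = 4010*(202/841) - 3720*1/1482 = 810020/841 - 620/247 = 199553520/207727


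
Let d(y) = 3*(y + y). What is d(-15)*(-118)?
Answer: 10620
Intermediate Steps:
d(y) = 6*y (d(y) = 3*(2*y) = 6*y)
d(-15)*(-118) = (6*(-15))*(-118) = -90*(-118) = 10620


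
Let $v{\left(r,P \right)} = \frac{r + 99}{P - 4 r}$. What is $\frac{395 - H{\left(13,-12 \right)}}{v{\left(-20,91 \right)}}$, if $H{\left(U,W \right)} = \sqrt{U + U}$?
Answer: $855 - \frac{171 \sqrt{26}}{79} \approx 843.96$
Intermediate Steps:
$H{\left(U,W \right)} = \sqrt{2} \sqrt{U}$ ($H{\left(U,W \right)} = \sqrt{2 U} = \sqrt{2} \sqrt{U}$)
$v{\left(r,P \right)} = \frac{99 + r}{P - 4 r}$
$\frac{395 - H{\left(13,-12 \right)}}{v{\left(-20,91 \right)}} = \frac{395 - \sqrt{2} \sqrt{13}}{\frac{1}{91 - -80} \left(99 - 20\right)} = \frac{395 - \sqrt{26}}{\frac{1}{91 + 80} \cdot 79} = \frac{395 - \sqrt{26}}{\frac{1}{171} \cdot 79} = \frac{395 - \sqrt{26}}{\frac{79}{171}} = \left(395 - \sqrt{26}\right) \frac{171}{79} = 855 - \frac{171 \sqrt{26}}{79}$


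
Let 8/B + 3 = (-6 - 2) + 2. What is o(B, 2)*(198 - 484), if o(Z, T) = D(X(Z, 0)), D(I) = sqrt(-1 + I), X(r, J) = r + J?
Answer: -286*I*sqrt(17)/3 ≈ -393.07*I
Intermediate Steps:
X(r, J) = J + r
B = -8/9 (B = 8/(-3 + ((-6 - 2) + 2)) = 8/(-3 + (-8 + 2)) = 8/(-3 - 6) = 8/(-9) = 8*(-1/9) = -8/9 ≈ -0.88889)
o(Z, T) = sqrt(-1 + Z) (o(Z, T) = sqrt(-1 + (0 + Z)) = sqrt(-1 + Z))
o(B, 2)*(198 - 484) = sqrt(-1 - 8/9)*(198 - 484) = sqrt(-17/9)*(-286) = (I*sqrt(17)/3)*(-286) = -286*I*sqrt(17)/3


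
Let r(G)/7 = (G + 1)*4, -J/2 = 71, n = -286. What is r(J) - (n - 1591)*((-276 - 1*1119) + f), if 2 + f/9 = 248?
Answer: 1533315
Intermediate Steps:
J = -142 (J = -2*71 = -142)
f = 2214 (f = -18 + 9*248 = -18 + 2232 = 2214)
r(G) = 28 + 28*G (r(G) = 7*((G + 1)*4) = 7*((1 + G)*4) = 7*(4 + 4*G) = 28 + 28*G)
r(J) - (n - 1591)*((-276 - 1*1119) + f) = (28 + 28*(-142)) - (-286 - 1591)*((-276 - 1*1119) + 2214) = (28 - 3976) - (-1877)*((-276 - 1119) + 2214) = -3948 - (-1877)*(-1395 + 2214) = -3948 - (-1877)*819 = -3948 - 1*(-1537263) = -3948 + 1537263 = 1533315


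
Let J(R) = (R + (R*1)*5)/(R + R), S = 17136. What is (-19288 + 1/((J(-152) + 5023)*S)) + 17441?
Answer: -159073864991/86125536 ≈ -1847.0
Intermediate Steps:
J(R) = 3 (J(R) = (R + R*5)/((2*R)) = (R + 5*R)*(1/(2*R)) = (6*R)*(1/(2*R)) = 3)
(-19288 + 1/((J(-152) + 5023)*S)) + 17441 = (-19288 + 1/((3 + 5023)*17136)) + 17441 = (-19288 + (1/17136)/5026) + 17441 = (-19288 + (1/5026)*(1/17136)) + 17441 = (-19288 + 1/86125536) + 17441 = -1661189338367/86125536 + 17441 = -159073864991/86125536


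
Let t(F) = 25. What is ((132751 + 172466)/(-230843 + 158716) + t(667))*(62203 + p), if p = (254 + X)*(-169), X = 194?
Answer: -23286438/83 ≈ -2.8056e+5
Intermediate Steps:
p = -75712 (p = (254 + 194)*(-169) = 448*(-169) = -75712)
((132751 + 172466)/(-230843 + 158716) + t(667))*(62203 + p) = ((132751 + 172466)/(-230843 + 158716) + 25)*(62203 - 75712) = (305217/(-72127) + 25)*(-13509) = (305217*(-1/72127) + 25)*(-13509) = (-27747/6557 + 25)*(-13509) = (136178/6557)*(-13509) = -23286438/83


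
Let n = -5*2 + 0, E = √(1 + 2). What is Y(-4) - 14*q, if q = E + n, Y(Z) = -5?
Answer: 135 - 14*√3 ≈ 110.75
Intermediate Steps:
E = √3 ≈ 1.7320
n = -10 (n = -10 + 0 = -10)
q = -10 + √3 (q = √3 - 10 = -10 + √3 ≈ -8.2679)
Y(-4) - 14*q = -5 - 14*(-10 + √3) = -5 + (140 - 14*√3) = 135 - 14*√3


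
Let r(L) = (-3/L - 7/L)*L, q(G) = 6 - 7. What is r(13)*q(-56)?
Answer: 10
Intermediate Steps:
q(G) = -1
r(L) = -10 (r(L) = (-10/L)*L = -10)
r(13)*q(-56) = -10*(-1) = 10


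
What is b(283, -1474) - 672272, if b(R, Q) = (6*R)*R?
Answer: -191738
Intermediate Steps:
b(R, Q) = 6*R**2
b(283, -1474) - 672272 = 6*283**2 - 672272 = 6*80089 - 672272 = 480534 - 672272 = -191738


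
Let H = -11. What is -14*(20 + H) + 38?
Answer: -88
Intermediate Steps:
-14*(20 + H) + 38 = -14*(20 - 11) + 38 = -14*9 + 38 = -126 + 38 = -88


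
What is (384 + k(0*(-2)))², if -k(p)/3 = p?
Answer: 147456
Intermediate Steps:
k(p) = -3*p
(384 + k(0*(-2)))² = (384 - 0*(-2))² = (384 - 3*0)² = (384 + 0)² = 384² = 147456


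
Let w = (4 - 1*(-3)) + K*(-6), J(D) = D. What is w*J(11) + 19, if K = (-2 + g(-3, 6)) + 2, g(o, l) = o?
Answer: 294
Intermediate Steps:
K = -3 (K = (-2 - 3) + 2 = -5 + 2 = -3)
w = 25 (w = (4 - 1*(-3)) - 3*(-6) = (4 + 3) + 18 = 7 + 18 = 25)
w*J(11) + 19 = 25*11 + 19 = 275 + 19 = 294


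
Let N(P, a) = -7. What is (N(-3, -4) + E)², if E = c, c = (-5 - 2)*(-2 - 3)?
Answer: 784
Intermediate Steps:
c = 35 (c = -7*(-5) = 35)
E = 35
(N(-3, -4) + E)² = (-7 + 35)² = 28² = 784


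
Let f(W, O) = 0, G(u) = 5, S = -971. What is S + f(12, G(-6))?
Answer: -971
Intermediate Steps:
S + f(12, G(-6)) = -971 + 0 = -971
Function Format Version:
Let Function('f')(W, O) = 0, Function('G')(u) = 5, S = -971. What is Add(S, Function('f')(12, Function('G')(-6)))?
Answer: -971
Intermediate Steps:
Add(S, Function('f')(12, Function('G')(-6))) = Add(-971, 0) = -971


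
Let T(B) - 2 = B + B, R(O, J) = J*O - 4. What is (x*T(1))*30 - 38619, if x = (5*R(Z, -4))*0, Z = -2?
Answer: -38619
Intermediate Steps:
R(O, J) = -4 + J*O
T(B) = 2 + 2*B (T(B) = 2 + (B + B) = 2 + 2*B)
x = 0 (x = (5*(-4 - 4*(-2)))*0 = (5*(-4 + 8))*0 = (5*4)*0 = 20*0 = 0)
(x*T(1))*30 - 38619 = (0*(2 + 2*1))*30 - 38619 = (0*(2 + 2))*30 - 38619 = (0*4)*30 - 38619 = 0*30 - 38619 = 0 - 38619 = -38619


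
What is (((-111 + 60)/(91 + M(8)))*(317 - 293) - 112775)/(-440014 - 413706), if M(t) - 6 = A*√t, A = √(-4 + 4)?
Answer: 10940399/82810840 ≈ 0.13211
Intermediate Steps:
A = 0 (A = √0 = 0)
M(t) = 6 (M(t) = 6 + 0*√t = 6 + 0 = 6)
(((-111 + 60)/(91 + M(8)))*(317 - 293) - 112775)/(-440014 - 413706) = (((-111 + 60)/(91 + 6))*(317 - 293) - 112775)/(-440014 - 413706) = (-51/97*24 - 112775)/(-853720) = (-51*1/97*24 - 112775)*(-1/853720) = (-51/97*24 - 112775)*(-1/853720) = (-1224/97 - 112775)*(-1/853720) = -10940399/97*(-1/853720) = 10940399/82810840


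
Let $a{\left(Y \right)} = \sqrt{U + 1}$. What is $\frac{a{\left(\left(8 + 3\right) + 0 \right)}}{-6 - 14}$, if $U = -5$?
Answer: $- \frac{i}{10} \approx - 0.1 i$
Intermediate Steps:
$a{\left(Y \right)} = 2 i$ ($a{\left(Y \right)} = \sqrt{-5 + 1} = \sqrt{-4} = 2 i$)
$\frac{a{\left(\left(8 + 3\right) + 0 \right)}}{-6 - 14} = \frac{2 i}{-6 - 14} = \frac{2 i}{-20} = 2 i \left(- \frac{1}{20}\right) = - \frac{i}{10}$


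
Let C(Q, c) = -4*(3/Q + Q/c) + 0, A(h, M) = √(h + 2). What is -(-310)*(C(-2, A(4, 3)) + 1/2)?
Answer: 2015 + 1240*√6/3 ≈ 3027.5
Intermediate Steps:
A(h, M) = √(2 + h)
C(Q, c) = -12/Q - 4*Q/c (C(Q, c) = (-12/Q - 4*Q/c) + 0 = -12/Q - 4*Q/c)
-(-310)*(C(-2, A(4, 3)) + 1/2) = -(-310)*((-12/(-2) - 4*(-2)/√(2 + 4)) + 1/2) = -(-310)*((-12*(-½) - 4*(-2)/√6) + ½) = -(-310)*((6 - 4*(-2)*√6/6) + ½) = -(-310)*((6 + 4*√6/3) + ½) = -(-310)*(13/2 + 4*√6/3) = -155*(-13 - 8*√6/3) = 2015 + 1240*√6/3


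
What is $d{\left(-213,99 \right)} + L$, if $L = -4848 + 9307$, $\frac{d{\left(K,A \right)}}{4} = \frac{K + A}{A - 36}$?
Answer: $\frac{93487}{21} \approx 4451.8$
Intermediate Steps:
$d{\left(K,A \right)} = \frac{4 \left(A + K\right)}{-36 + A}$ ($d{\left(K,A \right)} = 4 \frac{K + A}{A - 36} = 4 \frac{A + K}{-36 + A} = \frac{4 \left(A + K\right)}{-36 + A}$)
$L = 4459$
$d{\left(-213,99 \right)} + L = \frac{4 \left(99 - 213\right)}{-36 + 99} + 4459 = 4 \cdot \frac{1}{63} \left(-114\right) + 4459 = - \frac{152}{21} + 4459 = \frac{93487}{21}$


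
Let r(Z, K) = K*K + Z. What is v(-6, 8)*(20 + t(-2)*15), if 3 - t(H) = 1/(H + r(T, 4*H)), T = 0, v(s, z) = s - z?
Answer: -28105/31 ≈ -906.61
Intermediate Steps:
r(Z, K) = Z + K² (r(Z, K) = K² + Z = Z + K²)
t(H) = 3 - 1/(H + 16*H²) (t(H) = 3 - 1/(H + (0 + (4*H)²)) = 3 - 1/(H + (0 + 16*H²)) = 3 - 1/(H + 16*H²))
v(-6, 8)*(20 + t(-2)*15) = (-6 - 1*8)*(20 + ((-1 + 3*(-2) + 48*(-2)²)/((-2)*(1 + 16*(-2))))*15) = (-6 - 8)*(20 - (-1 - 6 + 48*4)/(2*(1 - 32))*15) = -14*(20 - ½*(-1 - 6 + 192)/(-31)*15) = -14*(20 - ½*(-1/31)*185*15) = -14*(20 + (185/62)*15) = -14*(20 + 2775/62) = -14*4015/62 = -28105/31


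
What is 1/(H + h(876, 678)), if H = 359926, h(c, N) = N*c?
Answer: 1/953854 ≈ 1.0484e-6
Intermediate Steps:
1/(H + h(876, 678)) = 1/(359926 + 678*876) = 1/(359926 + 593928) = 1/953854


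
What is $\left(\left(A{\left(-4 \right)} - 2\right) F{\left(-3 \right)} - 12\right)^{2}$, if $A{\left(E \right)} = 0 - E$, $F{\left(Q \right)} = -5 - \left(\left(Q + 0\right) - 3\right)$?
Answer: $100$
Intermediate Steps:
$F{\left(Q \right)} = -2 - Q$ ($F{\left(Q \right)} = -5 - \left(Q - 3\right) = -5 - \left(-3 + Q\right) = -2 - Q$)
$A{\left(E \right)} = - E$
$\left(\left(A{\left(-4 \right)} - 2\right) F{\left(-3 \right)} - 12\right)^{2} = \left(\left(\left(-1\right) \left(-4\right) - 2\right) \left(-2 - -3\right) - 12\right)^{2} = \left(\left(4 - 2\right) \left(-2 + 3\right) - 12\right)^{2} = \left(2 \cdot 1 - 12\right)^{2} = \left(2 - 12\right)^{2} = \left(-10\right)^{2} = 100$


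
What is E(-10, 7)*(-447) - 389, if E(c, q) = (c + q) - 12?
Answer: 6316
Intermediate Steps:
E(c, q) = -12 + c + q
E(-10, 7)*(-447) - 389 = (-12 - 10 + 7)*(-447) - 389 = -15*(-447) - 389 = 6705 - 389 = 6316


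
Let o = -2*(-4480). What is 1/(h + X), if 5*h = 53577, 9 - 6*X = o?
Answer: 30/276707 ≈ 0.00010842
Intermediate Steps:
o = 8960
X = -8951/6 (X = 3/2 - ⅙*8960 = 3/2 - 4480/3 = -8951/6 ≈ -1491.8)
h = 53577/5 (h = (⅕)*53577 = 53577/5 ≈ 10715.)
1/(h + X) = 1/(53577/5 - 8951/6) = 1/(276707/30) = 30/276707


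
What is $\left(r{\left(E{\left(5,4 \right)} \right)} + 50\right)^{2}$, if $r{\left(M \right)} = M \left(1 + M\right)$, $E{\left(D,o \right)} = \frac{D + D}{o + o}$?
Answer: $\frac{714025}{256} \approx 2789.2$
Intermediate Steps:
$E{\left(D,o \right)} = \frac{D}{o}$ ($E{\left(D,o \right)} = \frac{2 D}{2 o} = 2 D \frac{1}{2 o} = \frac{D}{o}$)
$\left(r{\left(E{\left(5,4 \right)} \right)} + 50\right)^{2} = \left(\frac{5}{4} \left(1 + \frac{5}{4}\right) + 50\right)^{2} = \left(5 \cdot \frac{1}{4} \left(1 + 5 \cdot \frac{1}{4}\right) + 50\right)^{2} = \left(\frac{5 \left(1 + \frac{5}{4}\right)}{4} + 50\right)^{2} = \left(\frac{5}{4} \cdot \frac{9}{4} + 50\right)^{2} = \left(\frac{45}{16} + 50\right)^{2} = \left(\frac{845}{16}\right)^{2} = \frac{714025}{256}$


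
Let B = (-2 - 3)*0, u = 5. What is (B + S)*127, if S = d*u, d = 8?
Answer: 5080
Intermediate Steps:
S = 40 (S = 8*5 = 40)
B = 0 (B = -5*0 = 0)
(B + S)*127 = (0 + 40)*127 = 40*127 = 5080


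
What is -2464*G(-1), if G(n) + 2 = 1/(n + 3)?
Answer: 3696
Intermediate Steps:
G(n) = -2 + 1/(3 + n) (G(n) = -2 + 1/(n + 3) = -2 + 1/(3 + n))
-2464*G(-1) = -2464*(-5 - 2*(-1))/(3 - 1) = -2464*(-5 + 2)/2 = -1232*(-3) = -2464*(-3/2) = 3696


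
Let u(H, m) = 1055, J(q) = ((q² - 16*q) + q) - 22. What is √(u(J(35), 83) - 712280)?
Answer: 15*I*√3161 ≈ 843.34*I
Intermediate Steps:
J(q) = -22 + q² - 15*q (J(q) = (q² - 15*q) - 22 = -22 + q² - 15*q)
√(u(J(35), 83) - 712280) = √(1055 - 712280) = √(-711225) = 15*I*√3161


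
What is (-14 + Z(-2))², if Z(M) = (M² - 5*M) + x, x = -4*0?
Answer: 0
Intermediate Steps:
x = 0
Z(M) = M² - 5*M (Z(M) = (M² - 5*M) + 0 = M² - 5*M)
(-14 + Z(-2))² = (-14 - 2*(-5 - 2))² = (-14 - 2*(-7))² = (-14 + 14)² = 0² = 0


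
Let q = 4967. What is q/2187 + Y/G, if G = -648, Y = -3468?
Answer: 33343/4374 ≈ 7.6230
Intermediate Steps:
q/2187 + Y/G = 4967/2187 - 3468/(-648) = 4967*(1/2187) - 3468*(-1/648) = 4967/2187 + 289/54 = 33343/4374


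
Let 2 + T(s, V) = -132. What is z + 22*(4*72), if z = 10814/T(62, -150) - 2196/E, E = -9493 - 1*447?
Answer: 1041512708/166495 ≈ 6255.5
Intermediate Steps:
T(s, V) = -134 (T(s, V) = -2 - 132 = -134)
E = -9940 (E = -9493 - 447 = -9940)
z = -13399612/166495 (z = 10814/(-134) - 2196/(-9940) = 10814*(-1/134) - 2196*(-1/9940) = -5407/67 + 549/2485 = -13399612/166495 ≈ -80.481)
z + 22*(4*72) = -13399612/166495 + 22*(4*72) = -13399612/166495 + 22*288 = -13399612/166495 + 6336 = 1041512708/166495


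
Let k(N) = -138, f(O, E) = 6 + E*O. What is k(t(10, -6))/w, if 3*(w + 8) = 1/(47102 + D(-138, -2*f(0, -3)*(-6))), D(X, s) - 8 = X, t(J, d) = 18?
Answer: 19446408/1127327 ≈ 17.250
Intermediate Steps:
D(X, s) = 8 + X
w = -1127327/140916 (w = -8 + 1/(3*(47102 + (8 - 138))) = -8 + 1/(3*(47102 - 130)) = -8 + (1/3)/46972 = -8 + (1/3)*(1/46972) = -8 + 1/140916 = -1127327/140916 ≈ -8.0000)
k(t(10, -6))/w = -138/(-1127327/140916) = -138*(-140916/1127327) = 19446408/1127327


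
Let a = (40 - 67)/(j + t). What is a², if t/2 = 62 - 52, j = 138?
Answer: 729/24964 ≈ 0.029202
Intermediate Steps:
t = 20 (t = 2*(62 - 52) = 2*10 = 20)
a = -27/158 (a = (40 - 67)/(138 + 20) = -27/158 ≈ -0.17089)
a² = (-27/158)² = 729/24964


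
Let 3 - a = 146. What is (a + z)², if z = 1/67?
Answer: 91776400/4489 ≈ 20445.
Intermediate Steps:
z = 1/67 ≈ 0.014925
a = -143 (a = 3 - 1*146 = 3 - 146 = -143)
(a + z)² = (-143 + 1/67)² = (-9580/67)² = 91776400/4489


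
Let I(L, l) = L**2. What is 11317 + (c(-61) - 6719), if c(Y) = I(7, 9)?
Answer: 4647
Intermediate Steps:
c(Y) = 49 (c(Y) = 7**2 = 49)
11317 + (c(-61) - 6719) = 11317 + (49 - 6719) = 11317 - 6670 = 4647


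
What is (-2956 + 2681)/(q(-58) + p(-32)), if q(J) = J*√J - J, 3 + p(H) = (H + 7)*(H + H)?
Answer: -455125/2934137 - 15950*I*√58/2934137 ≈ -0.15511 - 0.041399*I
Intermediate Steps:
p(H) = -3 + 2*H*(7 + H) (p(H) = -3 + (H + 7)*(H + H) = -3 + (7 + H)*(2*H) = -3 + 2*H*(7 + H))
q(J) = J^(3/2) - J
(-2956 + 2681)/(q(-58) + p(-32)) = (-2956 + 2681)/(((-58)^(3/2) - 1*(-58)) + (-3 + 2*(-32)² + 14*(-32))) = -275/((-58*I*√58 + 58) + (-3 + 2*1024 - 448)) = -275/((58 - 58*I*√58) + (-3 + 2048 - 448)) = -275/((58 - 58*I*√58) + 1597) = -275/(1655 - 58*I*√58)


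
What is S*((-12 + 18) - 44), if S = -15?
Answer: 570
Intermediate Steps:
S*((-12 + 18) - 44) = -15*((-12 + 18) - 44) = -15*(6 - 44) = -15*(-38) = 570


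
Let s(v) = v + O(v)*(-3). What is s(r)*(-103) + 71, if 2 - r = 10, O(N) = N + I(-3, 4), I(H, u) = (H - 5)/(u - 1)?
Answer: -2401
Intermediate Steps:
I(H, u) = (-5 + H)/(-1 + u)
O(N) = -8/3 + N (O(N) = N + (-5 - 3)/(-1 + 4) = N - 8/3 = -8/3 + N)
r = -8 (r = 2 - 1*10 = 2 - 10 = -8)
s(v) = 8 - 2*v (s(v) = v + (-8/3 + v)*(-3) = v + (8 - 3*v) = 8 - 2*v)
s(r)*(-103) + 71 = (8 - 2*(-8))*(-103) + 71 = (8 + 16)*(-103) + 71 = 24*(-103) + 71 = -2472 + 71 = -2401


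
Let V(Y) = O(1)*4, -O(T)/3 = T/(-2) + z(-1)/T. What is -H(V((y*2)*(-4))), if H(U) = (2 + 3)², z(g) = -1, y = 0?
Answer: -25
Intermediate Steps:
O(T) = 3/T + 3*T/2 (O(T) = -3*(T/(-2) - 1/T) = -3*(T*(-½) - 1/T) = -3*(-T/2 - 1/T) = -3*(-1/T - T/2) = 3/T + 3*T/2)
V(Y) = 18 (V(Y) = (3/1 + (3/2)*1)*4 = (3*1 + 3/2)*4 = (3 + 3/2)*4 = (9/2)*4 = 18)
H(U) = 25 (H(U) = 5² = 25)
-H(V((y*2)*(-4))) = -1*25 = -25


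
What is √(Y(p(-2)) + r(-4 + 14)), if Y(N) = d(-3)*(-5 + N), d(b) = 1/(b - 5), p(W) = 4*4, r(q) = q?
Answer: √138/4 ≈ 2.9368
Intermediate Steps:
p(W) = 16
d(b) = 1/(-5 + b)
Y(N) = 5/8 - N/8 (Y(N) = (-5 + N)/(-5 - 3) = (-5 + N)/(-8) = -(-5 + N)/8 = 5/8 - N/8)
√(Y(p(-2)) + r(-4 + 14)) = √((5/8 - ⅛*16) + (-4 + 14)) = √((5/8 - 2) + 10) = √(-11/8 + 10) = √(69/8) = √138/4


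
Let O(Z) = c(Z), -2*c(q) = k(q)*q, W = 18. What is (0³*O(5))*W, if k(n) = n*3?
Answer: 0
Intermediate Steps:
k(n) = 3*n
c(q) = -3*q²/2 (c(q) = -3*q*q/2 = -3*q²/2)
O(Z) = -3*Z²/2
(0³*O(5))*W = (0³*(-3/2*5²))*18 = (0*(-3/2*25))*18 = (0*(-75/2))*18 = 0*18 = 0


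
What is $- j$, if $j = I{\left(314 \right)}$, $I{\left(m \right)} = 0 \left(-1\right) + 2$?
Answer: $-2$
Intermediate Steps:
$I{\left(m \right)} = 2$ ($I{\left(m \right)} = 0 + 2 = 2$)
$j = 2$
$- j = \left(-1\right) 2 = -2$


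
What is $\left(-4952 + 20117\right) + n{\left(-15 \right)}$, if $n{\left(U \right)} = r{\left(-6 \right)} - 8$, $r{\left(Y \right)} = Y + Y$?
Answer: $15145$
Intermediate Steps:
$r{\left(Y \right)} = 2 Y$
$n{\left(U \right)} = -20$ ($n{\left(U \right)} = 2 \left(-6\right) - 8 = -12 - 8 = -20$)
$\left(-4952 + 20117\right) + n{\left(-15 \right)} = \left(-4952 + 20117\right) - 20 = 15165 - 20 = 15145$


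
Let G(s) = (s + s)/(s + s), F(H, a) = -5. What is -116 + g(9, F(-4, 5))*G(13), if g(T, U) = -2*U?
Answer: -106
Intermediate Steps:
G(s) = 1 (G(s) = (2*s)/((2*s)) = (2*s)*(1/(2*s)) = 1)
-116 + g(9, F(-4, 5))*G(13) = -116 - 2*(-5)*1 = -116 + 10*1 = -116 + 10 = -106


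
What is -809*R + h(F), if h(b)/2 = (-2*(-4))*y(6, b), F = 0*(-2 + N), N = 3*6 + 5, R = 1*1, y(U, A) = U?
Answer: -713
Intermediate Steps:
R = 1
N = 23 (N = 18 + 5 = 23)
F = 0 (F = 0*(-2 + 23) = 0*21 = 0)
h(b) = 96 (h(b) = 2*(-2*(-4)*6) = 2*(8*6) = 2*48 = 96)
-809*R + h(F) = -809*1 + 96 = -809 + 96 = -713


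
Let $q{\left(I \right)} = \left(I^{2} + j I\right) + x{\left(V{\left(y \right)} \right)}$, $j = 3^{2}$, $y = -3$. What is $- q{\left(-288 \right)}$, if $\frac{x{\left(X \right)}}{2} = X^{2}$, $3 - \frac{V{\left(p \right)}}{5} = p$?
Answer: $-82152$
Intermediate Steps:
$V{\left(p \right)} = 15 - 5 p$
$x{\left(X \right)} = 2 X^{2}$
$j = 9$
$q{\left(I \right)} = 1800 + I^{2} + 9 I$ ($q{\left(I \right)} = \left(I^{2} + 9 I\right) + 2 \left(15 - -15\right)^{2} = \left(I^{2} + 9 I\right) + 2 \left(15 + 15\right)^{2} = \left(I^{2} + 9 I\right) + 2 \cdot 30^{2} = \left(I^{2} + 9 I\right) + 2 \cdot 900 = \left(I^{2} + 9 I\right) + 1800 = 1800 + I^{2} + 9 I$)
$- q{\left(-288 \right)} = - (1800 + \left(-288\right)^{2} + 9 \left(-288\right)) = - (1800 + 82944 - 2592) = \left(-1\right) 82152 = -82152$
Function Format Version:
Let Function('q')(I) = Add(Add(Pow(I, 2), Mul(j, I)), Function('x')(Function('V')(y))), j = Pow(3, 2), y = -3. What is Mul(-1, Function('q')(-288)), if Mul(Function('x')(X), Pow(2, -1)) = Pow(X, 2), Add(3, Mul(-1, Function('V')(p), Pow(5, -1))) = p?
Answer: -82152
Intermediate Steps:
Function('V')(p) = Add(15, Mul(-5, p))
Function('x')(X) = Mul(2, Pow(X, 2))
j = 9
Function('q')(I) = Add(1800, Pow(I, 2), Mul(9, I)) (Function('q')(I) = Add(Add(Pow(I, 2), Mul(9, I)), Mul(2, Pow(Add(15, Mul(-5, -3)), 2))) = Add(Add(Pow(I, 2), Mul(9, I)), Mul(2, Pow(Add(15, 15), 2))) = Add(Add(Pow(I, 2), Mul(9, I)), Mul(2, Pow(30, 2))) = Add(Add(Pow(I, 2), Mul(9, I)), Mul(2, 900)) = Add(Add(Pow(I, 2), Mul(9, I)), 1800) = Add(1800, Pow(I, 2), Mul(9, I)))
Mul(-1, Function('q')(-288)) = Mul(-1, Add(1800, Pow(-288, 2), Mul(9, -288))) = Mul(-1, Add(1800, 82944, -2592)) = Mul(-1, 82152) = -82152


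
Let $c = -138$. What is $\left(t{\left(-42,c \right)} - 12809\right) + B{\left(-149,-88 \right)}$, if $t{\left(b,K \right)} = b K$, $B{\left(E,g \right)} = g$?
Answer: $-7101$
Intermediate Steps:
$t{\left(b,K \right)} = K b$
$\left(t{\left(-42,c \right)} - 12809\right) + B{\left(-149,-88 \right)} = \left(\left(-138\right) \left(-42\right) - 12809\right) - 88 = \left(5796 - 12809\right) - 88 = -7013 - 88 = -7101$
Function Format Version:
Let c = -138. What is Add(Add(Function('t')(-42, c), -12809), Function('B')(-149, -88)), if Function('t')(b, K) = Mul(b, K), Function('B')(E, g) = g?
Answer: -7101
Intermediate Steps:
Function('t')(b, K) = Mul(K, b)
Add(Add(Function('t')(-42, c), -12809), Function('B')(-149, -88)) = Add(Add(Mul(-138, -42), -12809), -88) = Add(Add(5796, -12809), -88) = Add(-7013, -88) = -7101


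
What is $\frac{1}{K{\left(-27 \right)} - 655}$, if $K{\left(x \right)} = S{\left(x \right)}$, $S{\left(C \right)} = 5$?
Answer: $- \frac{1}{650} \approx -0.0015385$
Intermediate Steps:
$K{\left(x \right)} = 5$
$\frac{1}{K{\left(-27 \right)} - 655} = \frac{1}{5 - 655} = \frac{1}{-650} = - \frac{1}{650}$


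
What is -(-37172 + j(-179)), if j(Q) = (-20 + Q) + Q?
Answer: 37550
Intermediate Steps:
j(Q) = -20 + 2*Q
-(-37172 + j(-179)) = -(-37172 + (-20 + 2*(-179))) = -(-37172 + (-20 - 358)) = -(-37172 - 378) = -1*(-37550) = 37550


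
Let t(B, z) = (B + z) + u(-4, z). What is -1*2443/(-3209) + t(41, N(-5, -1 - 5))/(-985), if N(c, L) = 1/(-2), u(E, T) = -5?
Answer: 4584871/6321730 ≈ 0.72526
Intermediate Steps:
N(c, L) = -½
t(B, z) = -5 + B + z (t(B, z) = (B + z) - 5 = -5 + B + z)
-1*2443/(-3209) + t(41, N(-5, -1 - 5))/(-985) = -1*2443/(-3209) + (-5 + 41 - ½)/(-985) = -2443*(-1/3209) + (71/2)*(-1/985) = 2443/3209 - 71/1970 = 4584871/6321730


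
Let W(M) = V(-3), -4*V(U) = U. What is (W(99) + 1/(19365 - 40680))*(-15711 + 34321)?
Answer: 118994201/8526 ≈ 13957.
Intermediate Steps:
V(U) = -U/4
W(M) = 3/4 (W(M) = -1/4*(-3) = 3/4)
(W(99) + 1/(19365 - 40680))*(-15711 + 34321) = (3/4 + 1/(19365 - 40680))*(-15711 + 34321) = (3/4 + 1/(-21315))*18610 = (3/4 - 1/21315)*18610 = (63941/85260)*18610 = 118994201/8526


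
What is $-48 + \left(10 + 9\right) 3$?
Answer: $9$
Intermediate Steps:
$-48 + \left(10 + 9\right) 3 = -48 + 19 \cdot 3 = -48 + 57 = 9$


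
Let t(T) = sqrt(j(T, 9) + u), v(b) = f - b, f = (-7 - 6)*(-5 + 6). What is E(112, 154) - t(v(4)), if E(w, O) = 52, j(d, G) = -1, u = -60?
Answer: 52 - I*sqrt(61) ≈ 52.0 - 7.8102*I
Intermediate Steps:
f = -13 (f = -13*1 = -13)
v(b) = -13 - b
t(T) = I*sqrt(61) (t(T) = sqrt(-1 - 60) = sqrt(-61) = I*sqrt(61))
E(112, 154) - t(v(4)) = 52 - I*sqrt(61)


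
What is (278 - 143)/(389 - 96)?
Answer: 135/293 ≈ 0.46075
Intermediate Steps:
(278 - 143)/(389 - 96) = 135/293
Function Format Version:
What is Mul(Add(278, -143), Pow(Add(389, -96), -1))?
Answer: Rational(135, 293) ≈ 0.46075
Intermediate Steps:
Mul(Add(278, -143), Pow(Add(389, -96), -1)) = Mul(135, Pow(293, -1)) = Mul(135, Rational(1, 293)) = Rational(135, 293)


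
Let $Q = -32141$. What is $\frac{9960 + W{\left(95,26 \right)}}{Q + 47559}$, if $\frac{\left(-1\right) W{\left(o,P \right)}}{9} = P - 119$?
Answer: $\frac{10797}{15418} \approx 0.70028$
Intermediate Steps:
$W{\left(o,P \right)} = 1071 - 9 P$ ($W{\left(o,P \right)} = - 9 \left(P - 119\right) = - 9 \left(-119 + P\right) = 1071 - 9 P$)
$\frac{9960 + W{\left(95,26 \right)}}{Q + 47559} = \frac{9960 + \left(1071 - 234\right)}{-32141 + 47559} = \frac{9960 + \left(1071 - 234\right)}{15418} = \left(9960 + 837\right) \frac{1}{15418} = 10797 \cdot \frac{1}{15418} = \frac{10797}{15418}$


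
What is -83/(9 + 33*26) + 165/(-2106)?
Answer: -35317/202878 ≈ -0.17408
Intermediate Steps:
-83/(9 + 33*26) + 165/(-2106) = -83/(9 + 858) + 165*(-1/2106) = -83/867 - 55/702 = -35317/202878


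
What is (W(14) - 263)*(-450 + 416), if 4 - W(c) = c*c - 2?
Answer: 15402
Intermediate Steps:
W(c) = 6 - c**2 (W(c) = 4 - (c*c - 2) = 4 - (c**2 - 2) = 4 - (-2 + c**2) = 4 + (2 - c**2) = 6 - c**2)
(W(14) - 263)*(-450 + 416) = ((6 - 1*14**2) - 263)*(-450 + 416) = ((6 - 1*196) - 263)*(-34) = ((6 - 196) - 263)*(-34) = (-190 - 263)*(-34) = -453*(-34) = 15402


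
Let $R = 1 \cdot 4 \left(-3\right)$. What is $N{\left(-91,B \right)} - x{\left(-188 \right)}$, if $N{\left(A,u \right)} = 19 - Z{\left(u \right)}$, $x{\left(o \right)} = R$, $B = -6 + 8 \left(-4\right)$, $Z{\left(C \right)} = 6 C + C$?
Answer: $297$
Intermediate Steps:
$Z{\left(C \right)} = 7 C$
$B = -38$ ($B = -6 - 32 = -38$)
$R = -12$ ($R = 4 \left(-3\right) = -12$)
$x{\left(o \right)} = -12$
$N{\left(A,u \right)} = 19 - 7 u$
$N{\left(-91,B \right)} - x{\left(-188 \right)} = \left(19 - -266\right) - -12 = \left(19 + 266\right) + 12 = 285 + 12 = 297$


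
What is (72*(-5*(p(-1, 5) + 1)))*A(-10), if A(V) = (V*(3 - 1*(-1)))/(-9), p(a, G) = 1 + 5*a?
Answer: 4800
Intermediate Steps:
A(V) = -4*V/9 (A(V) = (V*(3 + 1))*(-1/9) = (V*4)*(-1/9) = (4*V)*(-1/9) = -4*V/9)
(72*(-5*(p(-1, 5) + 1)))*A(-10) = (72*(-5*((1 + 5*(-1)) + 1)))*(-4/9*(-10)) = (72*(-5*((1 - 5) + 1)))*(40/9) = (72*(-5*(-4 + 1)))*(40/9) = (72*(-5*(-3)))*(40/9) = (72*15)*(40/9) = 1080*(40/9) = 4800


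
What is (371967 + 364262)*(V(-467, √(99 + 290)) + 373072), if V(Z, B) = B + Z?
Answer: 274322606545 + 736229*√389 ≈ 2.7434e+11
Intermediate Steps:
(371967 + 364262)*(V(-467, √(99 + 290)) + 373072) = (371967 + 364262)*((√(99 + 290) - 467) + 373072) = 736229*((√389 - 467) + 373072) = 736229*((-467 + √389) + 373072) = 736229*(372605 + √389) = 274322606545 + 736229*√389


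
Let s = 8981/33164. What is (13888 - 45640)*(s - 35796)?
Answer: 9423434471094/8291 ≈ 1.1366e+9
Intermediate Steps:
s = 8981/33164 (s = 8981*(1/33164) = 8981/33164 ≈ 0.27081)
(13888 - 45640)*(s - 35796) = (13888 - 45640)*(8981/33164 - 35796) = -31752*(-1187129563/33164) = 9423434471094/8291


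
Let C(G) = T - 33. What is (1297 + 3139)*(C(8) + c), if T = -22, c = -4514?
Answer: -20268084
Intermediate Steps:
C(G) = -55 (C(G) = -22 - 33 = -55)
(1297 + 3139)*(C(8) + c) = (1297 + 3139)*(-55 - 4514) = 4436*(-4569) = -20268084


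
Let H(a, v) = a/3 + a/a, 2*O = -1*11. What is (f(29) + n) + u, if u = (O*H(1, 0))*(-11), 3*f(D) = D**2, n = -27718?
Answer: -27357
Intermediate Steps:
O = -11/2 (O = (-1*11)/2 = (1/2)*(-11) = -11/2 ≈ -5.5000)
f(D) = D**2/3
H(a, v) = 1 + a/3 (H(a, v) = a*(1/3) + 1 = a/3 + 1 = 1 + a/3)
u = 242/3 (u = -11*(1 + (1/3)*1)/2*(-11) = -11*(1 + 1/3)/2*(-11) = -11/2*4/3*(-11) = -22/3*(-11) = 242/3 ≈ 80.667)
(f(29) + n) + u = ((1/3)*29**2 - 27718) + 242/3 = ((1/3)*841 - 27718) + 242/3 = (841/3 - 27718) + 242/3 = -82313/3 + 242/3 = -27357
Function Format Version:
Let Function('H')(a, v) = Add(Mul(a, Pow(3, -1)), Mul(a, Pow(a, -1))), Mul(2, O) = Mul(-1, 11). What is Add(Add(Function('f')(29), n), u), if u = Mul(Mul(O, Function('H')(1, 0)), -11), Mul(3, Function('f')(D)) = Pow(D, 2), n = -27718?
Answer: -27357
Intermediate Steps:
O = Rational(-11, 2) (O = Mul(Rational(1, 2), Mul(-1, 11)) = Mul(Rational(1, 2), -11) = Rational(-11, 2) ≈ -5.5000)
Function('f')(D) = Mul(Rational(1, 3), Pow(D, 2))
Function('H')(a, v) = Add(1, Mul(Rational(1, 3), a)) (Function('H')(a, v) = Add(Mul(a, Rational(1, 3)), 1) = Add(Mul(Rational(1, 3), a), 1) = Add(1, Mul(Rational(1, 3), a)))
u = Rational(242, 3) (u = Mul(Mul(Rational(-11, 2), Add(1, Mul(Rational(1, 3), 1))), -11) = Mul(Mul(Rational(-11, 2), Add(1, Rational(1, 3))), -11) = Mul(Mul(Rational(-11, 2), Rational(4, 3)), -11) = Mul(Rational(-22, 3), -11) = Rational(242, 3) ≈ 80.667)
Add(Add(Function('f')(29), n), u) = Add(Add(Mul(Rational(1, 3), Pow(29, 2)), -27718), Rational(242, 3)) = Add(Add(Mul(Rational(1, 3), 841), -27718), Rational(242, 3)) = Add(Add(Rational(841, 3), -27718), Rational(242, 3)) = Add(Rational(-82313, 3), Rational(242, 3)) = -27357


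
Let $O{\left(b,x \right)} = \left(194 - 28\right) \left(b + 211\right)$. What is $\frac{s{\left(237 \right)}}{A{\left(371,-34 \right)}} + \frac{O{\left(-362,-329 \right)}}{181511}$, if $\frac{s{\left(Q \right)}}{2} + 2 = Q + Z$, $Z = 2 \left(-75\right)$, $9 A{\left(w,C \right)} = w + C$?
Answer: $\frac{269264588}{61169207} \approx 4.402$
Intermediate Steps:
$A{\left(w,C \right)} = \frac{C}{9} + \frac{w}{9}$ ($A{\left(w,C \right)} = \frac{w + C}{9} = \frac{C + w}{9} = \frac{C}{9} + \frac{w}{9}$)
$Z = -150$
$s{\left(Q \right)} = -304 + 2 Q$ ($s{\left(Q \right)} = -4 + 2 \left(Q - 150\right) = -4 + 2 \left(-150 + Q\right) = -4 + \left(-300 + 2 Q\right) = -304 + 2 Q$)
$O{\left(b,x \right)} = 35026 + 166 b$ ($O{\left(b,x \right)} = 166 \left(211 + b\right) = 35026 + 166 b$)
$\frac{s{\left(237 \right)}}{A{\left(371,-34 \right)}} + \frac{O{\left(-362,-329 \right)}}{181511} = \frac{-304 + 2 \cdot 237}{\frac{1}{9} \left(-34\right) + \frac{1}{9} \cdot 371} + \frac{35026 + 166 \left(-362\right)}{181511} = \frac{-304 + 474}{- \frac{34}{9} + \frac{371}{9}} + \left(35026 - 60092\right) \frac{1}{181511} = \frac{170}{\frac{337}{9}} - \frac{25066}{181511} = 170 \cdot \frac{9}{337} - \frac{25066}{181511} = \frac{1530}{337} - \frac{25066}{181511} = \frac{269264588}{61169207}$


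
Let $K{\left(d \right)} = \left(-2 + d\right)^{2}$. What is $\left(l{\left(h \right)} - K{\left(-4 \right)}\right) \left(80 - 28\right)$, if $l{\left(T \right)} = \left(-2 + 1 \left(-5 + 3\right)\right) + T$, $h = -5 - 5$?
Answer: $-2600$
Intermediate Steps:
$h = -10$ ($h = -5 - 5 = -10$)
$l{\left(T \right)} = -4 + T$ ($l{\left(T \right)} = \left(-2 + 1 \left(-2\right)\right) + T = \left(-2 - 2\right) + T = -4 + T$)
$\left(l{\left(h \right)} - K{\left(-4 \right)}\right) \left(80 - 28\right) = \left(\left(-4 - 10\right) - \left(-2 - 4\right)^{2}\right) \left(80 - 28\right) = \left(-14 - \left(-6\right)^{2}\right) 52 = \left(-14 - 36\right) 52 = \left(-50\right) 52 = -2600$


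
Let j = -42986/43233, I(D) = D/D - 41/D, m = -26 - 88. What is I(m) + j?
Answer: 200079/547618 ≈ 0.36536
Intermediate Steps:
m = -114
I(D) = 1 - 41/D
j = -42986/43233 (j = -42986*1/43233 = -42986/43233 ≈ -0.99429)
I(m) + j = (-41 - 114)/(-114) - 42986/43233 = -1/114*(-155) - 42986/43233 = 155/114 - 42986/43233 = 200079/547618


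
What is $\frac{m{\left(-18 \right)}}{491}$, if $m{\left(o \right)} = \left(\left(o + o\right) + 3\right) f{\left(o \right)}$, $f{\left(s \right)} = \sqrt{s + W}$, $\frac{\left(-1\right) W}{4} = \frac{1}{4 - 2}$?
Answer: $- \frac{66 i \sqrt{5}}{491} \approx - 0.30057 i$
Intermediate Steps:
$W = -2$ ($W = - \frac{4}{4 - 2} = - \frac{4}{2} = \left(-4\right) \frac{1}{2} = -2$)
$f{\left(s \right)} = \sqrt{-2 + s}$ ($f{\left(s \right)} = \sqrt{s - 2} = \sqrt{-2 + s}$)
$m{\left(o \right)} = \sqrt{-2 + o} \left(3 + 2 o\right)$ ($m{\left(o \right)} = \left(\left(o + o\right) + 3\right) \sqrt{-2 + o} = \left(2 o + 3\right) \sqrt{-2 + o} = \left(3 + 2 o\right) \sqrt{-2 + o} = \sqrt{-2 + o} \left(3 + 2 o\right)$)
$\frac{m{\left(-18 \right)}}{491} = \frac{\sqrt{-2 - 18} \left(3 + 2 \left(-18\right)\right)}{491} = \sqrt{-20} \left(3 - 36\right) \frac{1}{491} = 2 i \sqrt{5} \left(-33\right) \frac{1}{491} = - 66 i \sqrt{5} \cdot \frac{1}{491} = - \frac{66 i \sqrt{5}}{491}$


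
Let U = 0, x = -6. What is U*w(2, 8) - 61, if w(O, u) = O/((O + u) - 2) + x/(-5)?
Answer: -61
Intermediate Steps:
w(O, u) = 6/5 + O/(-2 + O + u) (w(O, u) = O/((O + u) - 2) - 6/(-5) = O/(-2 + O + u) - 6*(-⅕) = O/(-2 + O + u) + 6/5 = 6/5 + O/(-2 + O + u))
U*w(2, 8) - 61 = 0*((-12 + 6*8 + 11*2)/(5*(-2 + 2 + 8))) - 61 = 0*((⅕)*(-12 + 48 + 22)/8) - 61 = 0*((⅕)*(⅛)*58) - 61 = 0*(29/20) - 61 = 0 - 61 = -61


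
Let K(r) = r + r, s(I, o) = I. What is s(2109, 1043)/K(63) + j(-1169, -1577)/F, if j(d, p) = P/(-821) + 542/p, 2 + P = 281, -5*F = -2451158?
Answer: 557752408638602/33322337289003 ≈ 16.738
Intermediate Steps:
F = 2451158/5 (F = -⅕*(-2451158) = 2451158/5 ≈ 4.9023e+5)
P = 279 (P = -2 + 281 = 279)
K(r) = 2*r
j(d, p) = -279/821 + 542/p (j(d, p) = 279/(-821) + 542/p = 279*(-1/821) + 542/p = -279/821 + 542/p)
s(2109, 1043)/K(63) + j(-1169, -1577)/F = 2109/((2*63)) + (-279/821 + 542/(-1577))/(2451158/5) = 2109/126 + (-279/821 + 542*(-1/1577))*(5/2451158) = 2109*(1/126) + (-279/821 - 542/1577)*(5/2451158) = 703/42 - 884965/1294717*5/2451158 = 703/42 - 4424825/3173555932286 = 557752408638602/33322337289003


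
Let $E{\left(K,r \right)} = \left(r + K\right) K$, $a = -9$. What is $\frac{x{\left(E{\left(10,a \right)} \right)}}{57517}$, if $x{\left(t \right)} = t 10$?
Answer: $\frac{100}{57517} \approx 0.0017386$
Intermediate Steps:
$E{\left(K,r \right)} = K \left(K + r\right)$ ($E{\left(K,r \right)} = \left(K + r\right) K = K \left(K + r\right)$)
$x{\left(t \right)} = 10 t$
$\frac{x{\left(E{\left(10,a \right)} \right)}}{57517} = \frac{10 \cdot 10 \left(10 - 9\right)}{57517} = 10 \cdot 10 \cdot 1 \cdot \frac{1}{57517} = 10 \cdot 10 \cdot \frac{1}{57517} = 100 \cdot \frac{1}{57517} = \frac{100}{57517}$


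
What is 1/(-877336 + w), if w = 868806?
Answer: -1/8530 ≈ -0.00011723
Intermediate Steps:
1/(-877336 + w) = 1/(-877336 + 868806) = 1/(-8530) = -1/8530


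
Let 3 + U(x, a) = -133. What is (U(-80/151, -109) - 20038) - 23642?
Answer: -43816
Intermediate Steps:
U(x, a) = -136 (U(x, a) = -3 - 133 = -136)
(U(-80/151, -109) - 20038) - 23642 = (-136 - 20038) - 23642 = -20174 - 23642 = -43816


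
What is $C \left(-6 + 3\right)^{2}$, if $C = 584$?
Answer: $5256$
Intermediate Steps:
$C \left(-6 + 3\right)^{2} = 584 \left(-6 + 3\right)^{2} = 584 \left(-3\right)^{2} = 584 \cdot 9 = 5256$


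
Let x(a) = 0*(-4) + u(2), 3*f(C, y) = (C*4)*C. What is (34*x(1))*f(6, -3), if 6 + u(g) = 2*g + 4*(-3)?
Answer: -22848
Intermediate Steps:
u(g) = -18 + 2*g (u(g) = -6 + (2*g + 4*(-3)) = -6 + (2*g - 12) = -6 + (-12 + 2*g) = -18 + 2*g)
f(C, y) = 4*C²/3 (f(C, y) = ((C*4)*C)/3 = ((4*C)*C)/3 = (4*C²)/3 = 4*C²/3)
x(a) = -14 (x(a) = 0*(-4) + (-18 + 2*2) = 0 + (-18 + 4) = 0 - 14 = -14)
(34*x(1))*f(6, -3) = (34*(-14))*((4/3)*6²) = -1904*36/3 = -476*48 = -22848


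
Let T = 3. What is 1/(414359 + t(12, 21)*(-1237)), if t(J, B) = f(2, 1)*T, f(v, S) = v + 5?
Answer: 1/388382 ≈ 2.5748e-6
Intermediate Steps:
f(v, S) = 5 + v
t(J, B) = 21 (t(J, B) = (5 + 2)*3 = 7*3 = 21)
1/(414359 + t(12, 21)*(-1237)) = 1/(414359 + 21*(-1237)) = 1/(414359 - 25977) = 1/388382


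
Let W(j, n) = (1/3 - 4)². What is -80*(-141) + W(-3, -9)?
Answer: 101641/9 ≈ 11293.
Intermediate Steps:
W(j, n) = 121/9 (W(j, n) = (⅓ - 4)² = (-11/3)² = 121/9)
-80*(-141) + W(-3, -9) = -80*(-141) + 121/9 = 11280 + 121/9 = 101641/9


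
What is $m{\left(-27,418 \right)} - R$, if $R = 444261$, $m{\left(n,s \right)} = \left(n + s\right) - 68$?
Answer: $-443938$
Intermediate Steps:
$m{\left(n,s \right)} = -68 + n + s$
$m{\left(-27,418 \right)} - R = \left(-68 - 27 + 418\right) - 444261 = 323 - 444261 = -443938$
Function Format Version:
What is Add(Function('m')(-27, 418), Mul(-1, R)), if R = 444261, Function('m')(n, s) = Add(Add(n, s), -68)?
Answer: -443938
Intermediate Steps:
Function('m')(n, s) = Add(-68, n, s)
Add(Function('m')(-27, 418), Mul(-1, R)) = Add(Add(-68, -27, 418), Mul(-1, 444261)) = Add(323, -444261) = -443938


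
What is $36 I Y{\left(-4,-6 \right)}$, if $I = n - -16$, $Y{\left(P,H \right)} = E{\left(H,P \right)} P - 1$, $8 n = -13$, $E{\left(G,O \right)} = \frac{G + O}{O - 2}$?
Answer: $- \frac{7935}{2} \approx -3967.5$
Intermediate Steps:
$E{\left(G,O \right)} = \frac{G + O}{-2 + O}$
$n = - \frac{13}{8}$ ($n = \frac{1}{8} \left(-13\right) = - \frac{13}{8} \approx -1.625$)
$Y{\left(P,H \right)} = -1 + \frac{P \left(H + P\right)}{-2 + P}$ ($Y{\left(P,H \right)} = \frac{H + P}{-2 + P} P - 1 = \frac{P \left(H + P\right)}{-2 + P} - 1 = -1 + \frac{P \left(H + P\right)}{-2 + P}$)
$I = \frac{115}{8}$ ($I = - \frac{13}{8} - -16 = - \frac{13}{8} + 16 = \frac{115}{8} \approx 14.375$)
$36 I Y{\left(-4,-6 \right)} = 36 \cdot \frac{115}{8} \frac{2 - -4 - 4 \left(-6 - 4\right)}{-2 - 4} = \frac{1035 \frac{2 + 4 - -40}{-6}}{2} = \frac{1035 \left(- \frac{2 + 4 + 40}{6}\right)}{2} = \frac{1035 \left(\left(- \frac{1}{6}\right) 46\right)}{2} = \frac{1035}{2} \left(- \frac{23}{3}\right) = - \frac{7935}{2}$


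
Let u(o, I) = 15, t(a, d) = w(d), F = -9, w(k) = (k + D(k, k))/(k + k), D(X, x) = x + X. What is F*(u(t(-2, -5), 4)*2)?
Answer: -270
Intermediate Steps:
D(X, x) = X + x
w(k) = 3/2 (w(k) = (k + (k + k))/(k + k) = (k + 2*k)/((2*k)) = (3*k)*(1/(2*k)) = 3/2)
t(a, d) = 3/2
F*(u(t(-2, -5), 4)*2) = -135*2 = -9*30 = -270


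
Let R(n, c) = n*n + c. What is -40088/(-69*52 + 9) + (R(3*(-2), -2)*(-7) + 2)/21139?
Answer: 846575588/75656481 ≈ 11.190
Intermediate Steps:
R(n, c) = c + n² (R(n, c) = n² + c = c + n²)
-40088/(-69*52 + 9) + (R(3*(-2), -2)*(-7) + 2)/21139 = -40088/(-69*52 + 9) + ((-2 + (3*(-2))²)*(-7) + 2)/21139 = -40088/(-3588 + 9) + ((-2 + (-6)²)*(-7) + 2)*(1/21139) = -40088/(-3579) + ((-2 + 36)*(-7) + 2)*(1/21139) = -40088*(-1/3579) + (34*(-7) + 2)*(1/21139) = 40088/3579 + (-238 + 2)*(1/21139) = 40088/3579 - 236*1/21139 = 40088/3579 - 236/21139 = 846575588/75656481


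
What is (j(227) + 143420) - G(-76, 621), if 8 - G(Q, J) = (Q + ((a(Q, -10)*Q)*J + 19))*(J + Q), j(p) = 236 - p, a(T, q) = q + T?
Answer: 2212188876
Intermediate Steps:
a(T, q) = T + q
G(Q, J) = 8 - (J + Q)*(19 + Q + J*Q*(-10 + Q)) (G(Q, J) = 8 - (Q + (((Q - 10)*Q)*J + 19))*(J + Q) = 8 - (Q + (((-10 + Q)*Q)*J + 19))*(J + Q) = 8 - (Q + ((Q*(-10 + Q))*J + 19))*(J + Q) = 8 - (Q + (J*Q*(-10 + Q) + 19))*(J + Q) = 8 - (Q + (19 + J*Q*(-10 + Q)))*(J + Q) = 8 - (19 + Q + J*Q*(-10 + Q))*(J + Q) = 8 - (J + Q)*(19 + Q + J*Q*(-10 + Q)))
(j(227) + 143420) - G(-76, 621) = ((236 - 1*227) + 143420) - (8 - 1*(-76)² - 19*621 - 19*(-76) - 1*621*(-76) - 1*621*(-76)²*(-10 - 76) - 1*(-76)*621²*(-10 - 76)) = ((236 - 227) + 143420) - (8 - 1*5776 - 11799 + 1444 + 47196 - 1*621*5776*(-86) - 1*(-76)*385641*(-86)) = (9 + 143420) - (8 - 5776 - 11799 + 1444 + 47196 + 308473056 - 2520549576) = 143429 - 1*(-2212045447) = 143429 + 2212045447 = 2212188876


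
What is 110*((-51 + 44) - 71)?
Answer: -8580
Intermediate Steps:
110*((-51 + 44) - 71) = 110*(-7 - 71) = 110*(-78) = -8580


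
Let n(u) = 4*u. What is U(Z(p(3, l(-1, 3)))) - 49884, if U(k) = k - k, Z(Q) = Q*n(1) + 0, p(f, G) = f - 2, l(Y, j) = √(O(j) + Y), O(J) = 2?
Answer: -49884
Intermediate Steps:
l(Y, j) = √(2 + Y)
p(f, G) = -2 + f
Z(Q) = 4*Q (Z(Q) = Q*(4*1) + 0 = Q*4 + 0 = 4*Q + 0 = 4*Q)
U(k) = 0
U(Z(p(3, l(-1, 3)))) - 49884 = 0 - 49884 = -49884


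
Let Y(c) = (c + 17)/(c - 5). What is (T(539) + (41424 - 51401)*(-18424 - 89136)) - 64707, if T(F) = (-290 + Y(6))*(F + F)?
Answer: 1072773587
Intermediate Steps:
Y(c) = (17 + c)/(-5 + c)
T(F) = -534*F (T(F) = (-290 + (17 + 6)/(-5 + 6))*(F + F) = (-290 + 23/1)*(2*F) = (-290 + 1*23)*(2*F) = (-290 + 23)*(2*F) = -534*F)
(T(539) + (41424 - 51401)*(-18424 - 89136)) - 64707 = (-534*539 + (41424 - 51401)*(-18424 - 89136)) - 64707 = (-287826 - 9977*(-107560)) - 64707 = (-287826 + 1073126120) - 64707 = 1072838294 - 64707 = 1072773587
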